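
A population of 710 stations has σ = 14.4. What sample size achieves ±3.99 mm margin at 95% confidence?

Without FPC: n₀ = (1.96×14.4/3.99)² = 50.037. With FPC: n = n₀N/(n₀+N-1) = 46.8 → n = 47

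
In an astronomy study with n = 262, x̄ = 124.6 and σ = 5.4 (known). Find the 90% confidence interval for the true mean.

CI = x̄ ± z*(σ/√n) = 124.6 ± 1.645(5.4/√262) = 124.6 ± 0.55 = (124.05, 125.15)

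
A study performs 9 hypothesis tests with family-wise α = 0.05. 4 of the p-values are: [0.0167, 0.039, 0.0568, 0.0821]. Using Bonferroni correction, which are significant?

Bonferroni α = 0.05/9 = 0.00556. None of the given p-values are significant.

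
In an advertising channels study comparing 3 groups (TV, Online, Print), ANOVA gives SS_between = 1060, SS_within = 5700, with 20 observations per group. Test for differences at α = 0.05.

df_between = 2, df_within = 57. F = MS_between/MS_within = 530.0/100.0 = 5.3. F_crit ≈ 3.159. Reject H₀. At least one mean differs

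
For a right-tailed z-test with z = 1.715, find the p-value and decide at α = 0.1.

p = P(Z > 1.715) = 1 - Φ(1.715) ≈ 0.0432. Since p < 0.1, reject H₀ (significant) at α = 0.1.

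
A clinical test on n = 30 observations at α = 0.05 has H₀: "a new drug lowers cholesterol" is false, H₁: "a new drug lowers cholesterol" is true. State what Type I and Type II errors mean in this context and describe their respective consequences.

Type I (false positive): concluding that a new drug lowers cholesterol when it is not — approving an ineffective drug — patients take a useless medication and may skip effective alternatives. Type II (false negative): failing to conclude that a new drug lowers cholesterol when it is — shelving an effective drug — patients miss out on a treatment that would have helped. Which is costlier depends on domain priorities and is a judgement call rather than a statistical fact.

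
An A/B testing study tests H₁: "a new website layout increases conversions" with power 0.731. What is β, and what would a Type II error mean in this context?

β = 1 - power = 1 - 0.731 = 0.269. A Type II error is failing to reject H₀ when H₀ is false (false negative) — here, failing to conclude that a new website layout increases conversions when in fact it is true. Consequence: discarding a layout that would have improved conversions — lost revenue.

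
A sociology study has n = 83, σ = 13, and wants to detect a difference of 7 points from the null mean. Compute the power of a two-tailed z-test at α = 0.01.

SE = σ/√n = 13/√83 = 1.427. Non-centrality λ = d/SE = 7/1.427 = 4.906. Power ≈ Φ(λ - z_{α/2}) = Φ(4.906 - 2.576) = Φ(2.33) = 0.99.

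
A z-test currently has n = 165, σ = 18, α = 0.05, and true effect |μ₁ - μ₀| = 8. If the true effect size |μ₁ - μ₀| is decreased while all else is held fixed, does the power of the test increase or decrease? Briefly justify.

Power decreases: a smaller true effect decreases the non-centrality λ = |μ₁ - μ₀|/(σ/√n).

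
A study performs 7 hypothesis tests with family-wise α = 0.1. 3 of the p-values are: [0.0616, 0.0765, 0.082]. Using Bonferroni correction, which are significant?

Bonferroni α = 0.1/7 = 0.01429. None of the given p-values are significant.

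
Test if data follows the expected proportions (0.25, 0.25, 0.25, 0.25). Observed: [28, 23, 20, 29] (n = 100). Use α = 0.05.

Expected: [25.0, 25.0, 25.0, 25.0]. χ² = 2.16. df = 3, critical = 7.815. Fail to reject H₀.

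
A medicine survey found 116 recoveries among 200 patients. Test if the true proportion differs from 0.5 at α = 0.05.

p̂ = 0.58, p₀ = 0.5. z = (p̂ - p₀)/√(p₀(1-p₀)/n) = 2.263. Critical: ±1.96. Reject H₀.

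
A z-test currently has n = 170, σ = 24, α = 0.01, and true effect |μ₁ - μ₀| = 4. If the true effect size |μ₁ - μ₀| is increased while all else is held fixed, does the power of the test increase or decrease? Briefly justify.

Power increases: a larger true effect increases the non-centrality λ = |μ₁ - μ₀|/(σ/√n).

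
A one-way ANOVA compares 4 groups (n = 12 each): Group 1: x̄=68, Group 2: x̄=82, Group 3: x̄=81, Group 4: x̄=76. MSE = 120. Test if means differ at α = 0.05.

Grand mean = 76.75. SS_between = 1473.0, MS_between = 491.0. F = 4.092, F_crit ≈ 2.816. Reject H₀.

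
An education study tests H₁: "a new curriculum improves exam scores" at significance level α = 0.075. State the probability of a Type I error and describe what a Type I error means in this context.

P(Type I error) = α = 0.075. A Type I error is rejecting H₀ when H₀ is actually true (false positive) — here, concluding that a new curriculum improves exam scores when in fact this is not the case. Consequence: adopting a curriculum that gives no real benefit — disruption for nothing.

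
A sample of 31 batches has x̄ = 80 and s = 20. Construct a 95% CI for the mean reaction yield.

CI = x̄ ± t*(s/√n) = 80 ± 2.042(20/√31) = (72.66, 87.34)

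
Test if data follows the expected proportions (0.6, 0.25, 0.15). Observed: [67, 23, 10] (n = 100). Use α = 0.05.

Expected: [60.0, 25.0, 15.0]. χ² = 2.643. df = 2, critical = 5.991. Fail to reject H₀.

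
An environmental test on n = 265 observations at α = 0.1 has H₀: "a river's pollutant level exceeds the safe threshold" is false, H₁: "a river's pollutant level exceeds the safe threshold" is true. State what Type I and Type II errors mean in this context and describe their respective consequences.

Type I (false positive): concluding that a river's pollutant level exceeds the safe threshold when it is not — shutting down a compliant factory unnecessarily. Type II (false negative): failing to conclude that a river's pollutant level exceeds the safe threshold when it is — allowing unsafe pollution to continue. Which is costlier depends on domain priorities and is a judgement call rather than a statistical fact.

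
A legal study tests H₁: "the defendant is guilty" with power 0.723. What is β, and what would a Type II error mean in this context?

β = 1 - power = 1 - 0.723 = 0.277. A Type II error is failing to reject H₀ when H₀ is false (false negative) — here, failing to conclude that the defendant is guilty when in fact it is true. Consequence: acquitting a guilty person.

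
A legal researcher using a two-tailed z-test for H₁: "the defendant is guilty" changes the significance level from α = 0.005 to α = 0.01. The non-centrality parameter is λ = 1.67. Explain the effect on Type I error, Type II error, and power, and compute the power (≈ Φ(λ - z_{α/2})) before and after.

Increasing α from 0.005 to 0.01:
• Type I error rate increases (α is the Type I rate by definition).
• Critical value moves from z_{α/2} = 2.807 to 2.576, so power = Φ(λ - z_{α/2}) goes from Φ(1.67 - 2.807) = 0.128 to Φ(1.67 - 2.576) = 0.182.
• Type II error rate β = 1 - power therefore decreases (0.872 → 0.818).
Appropriate when false negatives are costly — here, acquitting a guilty person.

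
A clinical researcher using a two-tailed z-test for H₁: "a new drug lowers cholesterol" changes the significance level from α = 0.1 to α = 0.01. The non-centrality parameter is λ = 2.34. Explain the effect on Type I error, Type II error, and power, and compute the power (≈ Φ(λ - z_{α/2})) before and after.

Decreasing α from 0.1 to 0.01:
• Type I error rate decreases (α is the Type I rate by definition).
• Critical value moves from z_{α/2} = 1.645 to 2.576, so power = Φ(λ - z_{α/2}) goes from Φ(2.34 - 1.645) = 0.756 to Φ(2.34 - 2.576) = 0.407.
• Type II error rate β = 1 - power therefore increases (0.244 → 0.593).
Appropriate when false positives are costly — here, approving an ineffective drug — patients take a useless medication and may skip effective alternatives.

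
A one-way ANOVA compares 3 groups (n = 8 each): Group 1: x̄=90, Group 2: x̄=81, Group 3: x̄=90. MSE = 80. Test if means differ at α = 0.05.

Grand mean = 87.0. SS_between = 432.0, MS_between = 216.0. F = 2.7, F_crit ≈ 3.467. Fail to reject H₀.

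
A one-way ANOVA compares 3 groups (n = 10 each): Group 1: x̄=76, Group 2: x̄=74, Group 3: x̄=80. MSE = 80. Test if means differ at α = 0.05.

Grand mean = 76.67. SS_between = 186.67, MS_between = 93.33. F = 1.167, F_crit ≈ 3.354. Fail to reject H₀.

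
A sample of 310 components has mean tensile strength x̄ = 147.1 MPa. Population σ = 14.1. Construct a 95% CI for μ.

CI = x̄ ± z*(σ/√n) = 147.1 ± 1.96(14.1/√310) = 147.1 ± 1.57 = (145.53, 148.67)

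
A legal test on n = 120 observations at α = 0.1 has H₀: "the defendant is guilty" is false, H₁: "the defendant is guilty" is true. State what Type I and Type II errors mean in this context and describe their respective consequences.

Type I (false positive): concluding that the defendant is guilty when it is not — convicting an innocent person. Type II (false negative): failing to conclude that the defendant is guilty when it is — acquitting a guilty person. Which is costlier depends on domain priorities and is a judgement call rather than a statistical fact.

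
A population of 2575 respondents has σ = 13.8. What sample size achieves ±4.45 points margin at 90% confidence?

Without FPC: n₀ = (1.645×13.8/4.45)² = 26.024. With FPC: n = n₀N/(n₀+N-1) = 25.8 → n = 26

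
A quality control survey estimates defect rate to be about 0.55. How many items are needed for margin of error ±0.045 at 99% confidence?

n = z²p(1-p)/E² = 2.576²×0.55×0.45/0.045² = 811.04 → n = 812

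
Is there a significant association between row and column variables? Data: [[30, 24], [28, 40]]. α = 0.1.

χ² = 2.495. df = 1, critical = 2.706. Fail to reject H₀. No evidence of dependence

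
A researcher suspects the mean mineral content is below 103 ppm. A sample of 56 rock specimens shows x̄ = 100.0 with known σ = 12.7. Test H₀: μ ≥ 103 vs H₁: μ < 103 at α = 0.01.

z = -1.768. Critical value: -2.33. Fail to reject H₀.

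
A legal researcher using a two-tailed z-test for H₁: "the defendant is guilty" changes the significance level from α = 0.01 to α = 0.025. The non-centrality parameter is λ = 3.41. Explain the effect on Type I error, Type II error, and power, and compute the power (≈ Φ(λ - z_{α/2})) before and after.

Increasing α from 0.01 to 0.025:
• Type I error rate increases (α is the Type I rate by definition).
• Critical value moves from z_{α/2} = 2.576 to 2.241, so power = Φ(λ - z_{α/2}) goes from Φ(3.41 - 2.576) = 0.798 to Φ(3.41 - 2.241) = 0.879.
• Type II error rate β = 1 - power therefore decreases (0.202 → 0.121).
Appropriate when false negatives are costly — here, acquitting a guilty person.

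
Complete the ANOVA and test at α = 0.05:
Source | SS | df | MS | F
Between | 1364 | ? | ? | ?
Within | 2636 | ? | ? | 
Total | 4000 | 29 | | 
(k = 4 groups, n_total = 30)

df_between = 3, df_within = 26. MS_between = 454.67, MS_within = 101.38. F = 4.485, F_crit ≈ 2.975. Reject H₀.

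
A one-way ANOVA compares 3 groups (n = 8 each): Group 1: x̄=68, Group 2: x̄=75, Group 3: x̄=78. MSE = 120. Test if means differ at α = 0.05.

Grand mean = 73.67. SS_between = 421.33, MS_between = 210.67. F = 1.756, F_crit ≈ 3.467. Fail to reject H₀.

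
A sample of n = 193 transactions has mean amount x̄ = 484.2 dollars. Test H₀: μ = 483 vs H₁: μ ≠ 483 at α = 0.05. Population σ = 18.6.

z = (x̄ - μ₀)/(σ/√n) = (484.2 - 483)/(18.6/√193) = 0.896. Critical value: ±1.96. Since |0.896| ≤ 1.96, Fail to reject H₀.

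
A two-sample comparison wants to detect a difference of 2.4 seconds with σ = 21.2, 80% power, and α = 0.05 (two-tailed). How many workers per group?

n per group = 2(z_α/2 + z_β)²σ²/d² = 2×(1.96 + 0.84)²×21.2²/2.4² = 1223.5 → n = 1224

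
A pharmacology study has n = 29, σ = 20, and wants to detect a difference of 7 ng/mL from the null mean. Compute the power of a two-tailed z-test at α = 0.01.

SE = σ/√n = 20/√29 = 3.714. Non-centrality λ = d/SE = 7/3.714 = 1.885. Power ≈ Φ(λ - z_{α/2}) = Φ(1.885 - 2.576) = Φ(-0.691) = 0.245.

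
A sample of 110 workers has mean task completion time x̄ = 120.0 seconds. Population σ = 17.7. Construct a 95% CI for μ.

CI = x̄ ± z*(σ/√n) = 120.0 ± 1.96(17.7/√110) = 120.0 ± 3.31 = (116.69, 123.31)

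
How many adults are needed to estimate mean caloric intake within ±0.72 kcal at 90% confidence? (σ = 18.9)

n = (z*σ/E)² = (1.645×18.9/0.72)² = 1864.6 → n = 1865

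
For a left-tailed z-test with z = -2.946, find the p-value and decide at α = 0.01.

p = P(Z < -2.946) = Φ(-2.946) ≈ 0.0016. Since p < 0.01, reject H₀ (significant) at α = 0.01.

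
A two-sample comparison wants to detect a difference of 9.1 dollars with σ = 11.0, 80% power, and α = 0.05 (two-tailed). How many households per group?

n per group = 2(z_α/2 + z_β)²σ²/d² = 2×(1.96 + 0.84)²×11.0²/9.1² = 22.9 → n = 23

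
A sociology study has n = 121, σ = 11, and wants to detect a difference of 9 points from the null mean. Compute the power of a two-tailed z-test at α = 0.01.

SE = σ/√n = 11/√121 = 1.0. Non-centrality λ = d/SE = 9/1.0 = 9.0. Power ≈ Φ(λ - z_{α/2}) = Φ(9.0 - 2.576) = Φ(6.424) = 1.0.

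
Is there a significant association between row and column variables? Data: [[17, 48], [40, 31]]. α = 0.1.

χ² = 12.699. df = 1, critical = 2.706. Reject H₀. Variables are dependent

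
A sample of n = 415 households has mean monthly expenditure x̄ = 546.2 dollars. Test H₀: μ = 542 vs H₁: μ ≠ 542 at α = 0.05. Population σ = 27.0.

z = (x̄ - μ₀)/(σ/√n) = (546.2 - 542)/(27.0/√415) = 3.169. Critical value: ±1.96. Since |3.169| > 1.96, Reject H₀.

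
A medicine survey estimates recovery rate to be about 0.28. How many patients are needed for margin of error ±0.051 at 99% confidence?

n = z²p(1-p)/E² = 2.576²×0.28×0.72/0.051² = 514.3 → n = 515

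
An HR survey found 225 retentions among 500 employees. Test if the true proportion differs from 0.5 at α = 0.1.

p̂ = 0.45, p₀ = 0.5. z = (p̂ - p₀)/√(p₀(1-p₀)/n) = -2.236. Critical: ±1.645. Reject H₀.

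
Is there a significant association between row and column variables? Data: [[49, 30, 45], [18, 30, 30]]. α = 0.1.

χ² = 7.244. df = 2, critical = 4.605. Reject H₀. Variables are dependent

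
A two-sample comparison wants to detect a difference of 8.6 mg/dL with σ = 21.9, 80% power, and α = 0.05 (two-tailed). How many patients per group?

n per group = 2(z_α/2 + z_β)²σ²/d² = 2×(1.96 + 0.84)²×21.9²/8.6² = 101.7 → n = 102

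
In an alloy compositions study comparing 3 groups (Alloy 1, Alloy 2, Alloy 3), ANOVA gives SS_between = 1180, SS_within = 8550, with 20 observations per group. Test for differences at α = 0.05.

df_between = 2, df_within = 57. F = MS_between/MS_within = 590.0/150.0 = 3.933. F_crit ≈ 3.159. Reject H₀. At least one mean differs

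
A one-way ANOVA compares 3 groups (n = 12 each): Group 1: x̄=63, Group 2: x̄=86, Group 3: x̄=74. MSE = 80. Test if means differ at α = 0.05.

Grand mean = 74.33. SS_between = 3176.0, MS_between = 1588.0. F = 19.85, F_crit ≈ 3.285. Reject H₀.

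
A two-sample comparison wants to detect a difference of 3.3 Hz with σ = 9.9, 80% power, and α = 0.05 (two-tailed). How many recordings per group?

n per group = 2(z_α/2 + z_β)²σ²/d² = 2×(1.96 + 0.84)²×9.9²/3.3² = 141.1 → n = 142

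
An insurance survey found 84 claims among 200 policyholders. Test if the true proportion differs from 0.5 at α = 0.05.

p̂ = 0.42, p₀ = 0.5. z = (p̂ - p₀)/√(p₀(1-p₀)/n) = -2.263. Critical: ±1.96. Reject H₀.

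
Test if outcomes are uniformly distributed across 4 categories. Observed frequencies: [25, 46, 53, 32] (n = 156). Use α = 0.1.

Expected = 39 each. χ² = Σ(O-E)²/E = 12.564. df = 3, critical value = 6.251. Reject H₀.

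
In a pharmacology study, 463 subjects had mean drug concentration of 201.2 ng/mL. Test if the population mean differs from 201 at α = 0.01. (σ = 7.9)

z = (x̄ - μ₀)/(σ/√n) = (201.2 - 201)/(7.9/√463) = 0.545. Critical value: ±2.576. Since |0.545| ≤ 2.576, Fail to reject H₀.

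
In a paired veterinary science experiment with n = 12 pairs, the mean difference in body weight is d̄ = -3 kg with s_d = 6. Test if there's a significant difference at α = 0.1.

t = d̄/(s_d/√n) = -3/(6/√12) = -1.732. df = 11, critical t = ±1.796. Fail to reject H₀.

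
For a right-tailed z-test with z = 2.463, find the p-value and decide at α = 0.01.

p = P(Z > 2.463) = 1 - Φ(2.463) ≈ 0.0069. Since p < 0.01, reject H₀ (significant) at α = 0.01.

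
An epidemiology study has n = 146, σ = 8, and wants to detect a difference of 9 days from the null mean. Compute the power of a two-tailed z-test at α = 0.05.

SE = σ/√n = 8/√146 = 0.662. Non-centrality λ = d/SE = 9/0.662 = 13.593. Power ≈ Φ(λ - z_{α/2}) = Φ(13.593 - 1.96) = Φ(11.633) = 1.0.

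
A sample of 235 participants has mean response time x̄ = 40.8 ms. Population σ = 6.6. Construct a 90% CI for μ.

CI = x̄ ± z*(σ/√n) = 40.8 ± 1.645(6.6/√235) = 40.8 ± 0.71 = (40.09, 41.51)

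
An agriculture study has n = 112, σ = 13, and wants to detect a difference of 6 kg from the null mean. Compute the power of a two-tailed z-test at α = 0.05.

SE = σ/√n = 13/√112 = 1.228. Non-centrality λ = d/SE = 6/1.228 = 4.884. Power ≈ Φ(λ - z_{α/2}) = Φ(4.884 - 1.96) = Φ(2.924) = 0.998.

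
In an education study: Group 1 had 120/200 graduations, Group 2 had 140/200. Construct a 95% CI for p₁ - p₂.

p̂₁ = 0.6, p̂₂ = 0.7. Difference = -0.1. CI = (-0.193, -0.007)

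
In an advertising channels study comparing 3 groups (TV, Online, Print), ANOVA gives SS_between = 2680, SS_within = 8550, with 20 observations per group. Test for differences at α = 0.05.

df_between = 2, df_within = 57. F = MS_between/MS_within = 1340.0/150.0 = 8.933. F_crit ≈ 3.159. Reject H₀. At least one mean differs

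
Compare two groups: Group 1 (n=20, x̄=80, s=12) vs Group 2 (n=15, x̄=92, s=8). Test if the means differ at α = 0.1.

Pooled sp = 10.49. t = -3.349, df = 33. Critical t = ±1.692. Reject H₀.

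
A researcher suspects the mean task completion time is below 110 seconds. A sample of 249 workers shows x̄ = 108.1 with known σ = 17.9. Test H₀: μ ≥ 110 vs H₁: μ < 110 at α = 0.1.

z = -1.675. Critical value: -1.28. Reject H₀.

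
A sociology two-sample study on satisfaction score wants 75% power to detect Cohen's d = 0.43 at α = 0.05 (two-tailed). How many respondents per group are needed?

z_{α/2} = 1.96, z_β = Φ⁻¹(0.75) = 0.674. For small effect (d = 0.43): n per group = 2(z_{α/2} + z_β)²/d² = 2(1.96 + 0.674)²/0.43² = 75.05 → 76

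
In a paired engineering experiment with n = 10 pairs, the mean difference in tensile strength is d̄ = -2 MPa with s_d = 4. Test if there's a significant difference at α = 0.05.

t = d̄/(s_d/√n) = -2/(4/√10) = -1.581. df = 9, critical t = ±2.262. Fail to reject H₀.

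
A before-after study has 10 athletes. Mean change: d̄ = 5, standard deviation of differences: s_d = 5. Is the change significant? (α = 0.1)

t = d̄/(s_d/√n) = 5/(5/√10) = 3.162. df = 9, critical t = ±1.833. Reject H₀.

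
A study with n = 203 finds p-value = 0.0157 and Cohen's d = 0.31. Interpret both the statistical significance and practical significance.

Statistically significant (p = 0.0157 < 0.05). Cohen's d = 0.31 indicates a small effect size. Both statistical and practical significance should be considered.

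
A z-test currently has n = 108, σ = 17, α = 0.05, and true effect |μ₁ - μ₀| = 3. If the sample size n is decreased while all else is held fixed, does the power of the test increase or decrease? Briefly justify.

Power decreases: a smaller n inflates the standard error σ/√n, pulling the sampling distribution under H₁ back toward the critical value.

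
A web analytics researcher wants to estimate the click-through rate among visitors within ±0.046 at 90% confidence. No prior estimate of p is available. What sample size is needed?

Conservative approach: use p = 0.5 (maximizes p(1-p) = 0.25). n = z²(0.25)/E² = 1.645²×0.25/0.046² = 319.7 → n = 320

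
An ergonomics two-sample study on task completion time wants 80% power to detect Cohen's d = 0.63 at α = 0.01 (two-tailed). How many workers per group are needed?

z_{α/2} = 2.576, z_β = Φ⁻¹(0.8) = 0.842. For medium effect (d = 0.63): n per group = 2(z_{α/2} + z_β)²/d² = 2(2.576 + 0.842)²/0.63² = 58.9 → 59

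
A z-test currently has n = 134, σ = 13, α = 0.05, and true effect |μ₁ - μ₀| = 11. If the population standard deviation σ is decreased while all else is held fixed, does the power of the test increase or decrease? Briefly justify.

Power increases: a smaller σ shrinks the standard error σ/√n, moving the sampling distribution under H₁ further from the critical value.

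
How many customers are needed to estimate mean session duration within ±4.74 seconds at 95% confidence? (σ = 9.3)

n = (z*σ/E)² = (1.96×9.3/4.74)² = 14.8 → n = 15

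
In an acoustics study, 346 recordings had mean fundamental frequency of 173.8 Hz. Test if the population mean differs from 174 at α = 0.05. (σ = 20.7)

z = (x̄ - μ₀)/(σ/√n) = (173.8 - 174)/(20.7/√346) = -0.18. Critical value: ±1.96. Since |-0.18| ≤ 1.96, Fail to reject H₀.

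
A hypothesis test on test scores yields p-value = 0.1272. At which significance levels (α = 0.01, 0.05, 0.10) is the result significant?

p = 0.1272. Not significant at any of the given levels.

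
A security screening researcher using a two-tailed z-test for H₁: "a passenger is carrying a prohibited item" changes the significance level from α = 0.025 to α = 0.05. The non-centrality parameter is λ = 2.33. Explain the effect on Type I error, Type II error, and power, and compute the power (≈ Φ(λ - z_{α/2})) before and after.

Increasing α from 0.025 to 0.05:
• Type I error rate increases (α is the Type I rate by definition).
• Critical value moves from z_{α/2} = 2.241 to 1.96, so power = Φ(λ - z_{α/2}) goes from Φ(2.33 - 2.241) = 0.535 to Φ(2.33 - 1.96) = 0.644.
• Type II error rate β = 1 - power therefore decreases (0.465 → 0.356).
Appropriate when false negatives are costly — here, letting a prohibited item through — security breach.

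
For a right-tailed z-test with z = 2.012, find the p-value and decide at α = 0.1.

p = P(Z > 2.012) = 1 - Φ(2.012) ≈ 0.0221. Since p < 0.1, reject H₀ (significant) at α = 0.1.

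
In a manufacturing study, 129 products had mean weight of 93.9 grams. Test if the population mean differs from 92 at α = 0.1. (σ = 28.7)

z = (x̄ - μ₀)/(σ/√n) = (93.9 - 92)/(28.7/√129) = 0.752. Critical value: ±1.645. Since |0.752| ≤ 1.645, Fail to reject H₀.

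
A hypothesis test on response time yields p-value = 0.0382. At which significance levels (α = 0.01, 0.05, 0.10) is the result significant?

p = 0.0382. Significant at: α = 0.05, 0.1.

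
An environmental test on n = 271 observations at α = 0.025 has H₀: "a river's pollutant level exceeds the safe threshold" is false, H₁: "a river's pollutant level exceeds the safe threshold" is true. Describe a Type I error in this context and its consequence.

Type I error: rejecting H₀ when it is true — concluding that a river's pollutant level exceeds the safe threshold when in fact it is not. Consequence: shutting down a compliant factory unnecessarily.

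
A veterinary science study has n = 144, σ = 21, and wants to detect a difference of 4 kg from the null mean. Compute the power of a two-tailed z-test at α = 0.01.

SE = σ/√n = 21/√144 = 1.75. Non-centrality λ = d/SE = 4/1.75 = 2.286. Power ≈ Φ(λ - z_{α/2}) = Φ(2.286 - 2.576) = Φ(-0.29) = 0.386.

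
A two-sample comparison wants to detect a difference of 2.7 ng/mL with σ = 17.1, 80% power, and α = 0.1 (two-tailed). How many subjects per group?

n per group = 2(z_α/2 + z_β)²σ²/d² = 2×(1.645 + 0.84)²×17.1²/2.7² = 495.4 → n = 496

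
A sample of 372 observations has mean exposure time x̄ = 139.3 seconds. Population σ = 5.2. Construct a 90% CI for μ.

CI = x̄ ± z*(σ/√n) = 139.3 ± 1.645(5.2/√372) = 139.3 ± 0.44 = (138.86, 139.74)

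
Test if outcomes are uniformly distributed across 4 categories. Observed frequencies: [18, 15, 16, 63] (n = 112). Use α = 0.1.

Expected = 28 each. χ² = Σ(O-E)²/E = 58.5. df = 3, critical value = 6.251. Reject H₀.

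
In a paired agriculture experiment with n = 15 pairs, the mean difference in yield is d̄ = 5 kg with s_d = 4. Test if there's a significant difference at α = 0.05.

t = d̄/(s_d/√n) = 5/(4/√15) = 4.841. df = 14, critical t = ±2.145. Reject H₀.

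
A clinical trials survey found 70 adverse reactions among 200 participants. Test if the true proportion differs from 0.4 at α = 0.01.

p̂ = 0.35, p₀ = 0.4. z = (p̂ - p₀)/√(p₀(1-p₀)/n) = -1.443. Critical: ±2.576. Fail to reject H₀.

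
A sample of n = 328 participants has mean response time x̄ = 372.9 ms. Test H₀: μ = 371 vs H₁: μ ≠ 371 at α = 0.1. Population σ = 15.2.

z = (x̄ - μ₀)/(σ/√n) = (372.9 - 371)/(15.2/√328) = 2.264. Critical value: ±1.645. Since |2.264| > 1.645, Reject H₀.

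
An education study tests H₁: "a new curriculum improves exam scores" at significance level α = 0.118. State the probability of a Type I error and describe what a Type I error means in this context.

P(Type I error) = α = 0.118. A Type I error is rejecting H₀ when H₀ is actually true (false positive) — here, concluding that a new curriculum improves exam scores when in fact this is not the case. Consequence: adopting a curriculum that gives no real benefit — disruption for nothing.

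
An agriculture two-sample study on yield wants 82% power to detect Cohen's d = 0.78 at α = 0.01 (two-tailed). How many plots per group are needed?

z_{α/2} = 2.576, z_β = Φ⁻¹(0.82) = 0.915. For medium effect (d = 0.78): n per group = 2(z_{α/2} + z_β)²/d² = 2(2.576 + 0.915)²/0.78² = 40.1 → 41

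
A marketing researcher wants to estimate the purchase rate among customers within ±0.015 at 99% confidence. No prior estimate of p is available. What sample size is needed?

Conservative approach: use p = 0.5 (maximizes p(1-p) = 0.25). n = z²(0.25)/E² = 2.576²×0.25/0.015² = 7373.1 → n = 7374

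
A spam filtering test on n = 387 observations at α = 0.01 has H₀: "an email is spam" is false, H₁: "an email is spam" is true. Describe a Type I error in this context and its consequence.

Type I error: rejecting H₀ when it is true — concluding that an email is spam when in fact it is not. Consequence: a legitimate email is sent to the spam folder and the user misses it.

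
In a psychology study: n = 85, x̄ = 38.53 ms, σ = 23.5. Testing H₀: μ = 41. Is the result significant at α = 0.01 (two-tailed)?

z = (38.53 - 41)/(23.5/√85) = -0.969. Since |z| ≤ 2.576, not significant at α = 0.01.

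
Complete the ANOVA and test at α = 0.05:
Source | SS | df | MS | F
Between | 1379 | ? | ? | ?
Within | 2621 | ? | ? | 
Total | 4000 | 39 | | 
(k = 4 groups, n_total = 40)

df_between = 3, df_within = 36. MS_between = 459.67, MS_within = 72.81. F = 6.314, F_crit ≈ 2.866. Reject H₀.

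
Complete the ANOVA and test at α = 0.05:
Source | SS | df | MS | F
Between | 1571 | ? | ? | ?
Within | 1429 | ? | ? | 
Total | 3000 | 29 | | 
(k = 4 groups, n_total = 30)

df_between = 3, df_within = 26. MS_between = 523.67, MS_within = 54.96. F = 9.528, F_crit ≈ 2.975. Reject H₀.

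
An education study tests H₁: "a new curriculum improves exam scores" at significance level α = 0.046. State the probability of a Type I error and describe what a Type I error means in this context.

P(Type I error) = α = 0.046. A Type I error is rejecting H₀ when H₀ is actually true (false positive) — here, concluding that a new curriculum improves exam scores when in fact this is not the case. Consequence: adopting a curriculum that gives no real benefit — disruption for nothing.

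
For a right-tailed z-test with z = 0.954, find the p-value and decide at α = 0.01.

p = P(Z > 0.954) = 1 - Φ(0.954) ≈ 0.17. Since p ≥ 0.01, fail to reject H₀ (not significant) at α = 0.01.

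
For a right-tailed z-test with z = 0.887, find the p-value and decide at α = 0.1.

p = P(Z > 0.887) = 1 - Φ(0.887) ≈ 0.1875. Since p ≥ 0.1, fail to reject H₀ (not significant) at α = 0.1.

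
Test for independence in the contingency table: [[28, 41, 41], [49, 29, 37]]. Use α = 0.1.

χ² = 7.882. df = 2, critical = 4.605. Reject H₀. Variables are dependent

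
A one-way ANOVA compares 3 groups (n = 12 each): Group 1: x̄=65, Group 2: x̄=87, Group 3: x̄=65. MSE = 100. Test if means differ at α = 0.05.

Grand mean = 72.33. SS_between = 3872.0, MS_between = 1936.0. F = 19.36, F_crit ≈ 3.285. Reject H₀.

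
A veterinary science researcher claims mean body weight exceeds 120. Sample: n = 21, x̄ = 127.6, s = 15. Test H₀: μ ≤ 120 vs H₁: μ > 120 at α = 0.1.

t = (127.6 - 120)/(15/√21) = 2.322, df = 20. Critical t = 1.325. Reject H₀.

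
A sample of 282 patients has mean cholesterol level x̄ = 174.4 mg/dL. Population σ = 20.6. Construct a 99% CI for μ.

CI = x̄ ± z*(σ/√n) = 174.4 ± 2.576(20.6/√282) = 174.4 ± 3.16 = (171.24, 177.56)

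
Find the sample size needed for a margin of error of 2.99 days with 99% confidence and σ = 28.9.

n = (z*σ/E)² = (2.576×28.9/2.99)² = 619.9 → n = 620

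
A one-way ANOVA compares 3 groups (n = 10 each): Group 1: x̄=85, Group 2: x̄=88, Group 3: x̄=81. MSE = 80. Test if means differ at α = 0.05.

Grand mean = 84.67. SS_between = 246.67, MS_between = 123.33. F = 1.542, F_crit ≈ 3.354. Fail to reject H₀.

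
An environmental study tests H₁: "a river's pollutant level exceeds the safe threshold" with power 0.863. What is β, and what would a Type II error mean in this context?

β = 1 - power = 1 - 0.863 = 0.137. A Type II error is failing to reject H₀ when H₀ is false (false negative) — here, failing to conclude that a river's pollutant level exceeds the safe threshold when in fact it is true. Consequence: allowing unsafe pollution to continue.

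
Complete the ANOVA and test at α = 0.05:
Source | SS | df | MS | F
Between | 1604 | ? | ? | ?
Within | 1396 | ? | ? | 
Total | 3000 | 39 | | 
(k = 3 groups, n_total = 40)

df_between = 2, df_within = 37. MS_between = 802.0, MS_within = 37.73. F = 21.256, F_crit ≈ 3.252. Reject H₀.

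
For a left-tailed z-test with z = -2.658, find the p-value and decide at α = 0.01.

p = P(Z < -2.658) = Φ(-2.658) ≈ 0.0039. Since p < 0.01, reject H₀ (significant) at α = 0.01.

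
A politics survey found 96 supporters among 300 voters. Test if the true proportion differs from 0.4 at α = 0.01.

p̂ = 0.32, p₀ = 0.4. z = (p̂ - p₀)/√(p₀(1-p₀)/n) = -2.828. Critical: ±2.576. Reject H₀.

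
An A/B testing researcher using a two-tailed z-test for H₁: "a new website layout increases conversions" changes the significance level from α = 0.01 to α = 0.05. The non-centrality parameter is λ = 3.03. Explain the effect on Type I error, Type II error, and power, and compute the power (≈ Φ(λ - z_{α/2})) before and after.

Increasing α from 0.01 to 0.05:
• Type I error rate increases (α is the Type I rate by definition).
• Critical value moves from z_{α/2} = 2.576 to 1.96, so power = Φ(λ - z_{α/2}) goes from Φ(3.03 - 2.576) = 0.675 to Φ(3.03 - 1.96) = 0.858.
• Type II error rate β = 1 - power therefore decreases (0.325 → 0.142).
Appropriate when false negatives are costly — here, discarding a layout that would have improved conversions — lost revenue.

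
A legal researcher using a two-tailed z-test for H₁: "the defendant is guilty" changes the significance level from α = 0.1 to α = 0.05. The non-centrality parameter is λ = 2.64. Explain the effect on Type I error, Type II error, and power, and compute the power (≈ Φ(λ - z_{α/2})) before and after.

Decreasing α from 0.1 to 0.05:
• Type I error rate decreases (α is the Type I rate by definition).
• Critical value moves from z_{α/2} = 1.645 to 1.96, so power = Φ(λ - z_{α/2}) goes from Φ(2.64 - 1.645) = 0.84 to Φ(2.64 - 1.96) = 0.752.
• Type II error rate β = 1 - power therefore increases (0.16 → 0.248).
Appropriate when false positives are costly — here, convicting an innocent person.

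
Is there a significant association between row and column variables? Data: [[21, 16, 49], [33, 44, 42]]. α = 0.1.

χ² = 11.251. df = 2, critical = 4.605. Reject H₀. Variables are dependent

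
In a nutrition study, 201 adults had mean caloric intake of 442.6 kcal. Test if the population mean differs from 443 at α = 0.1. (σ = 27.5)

z = (x̄ - μ₀)/(σ/√n) = (442.6 - 443)/(27.5/√201) = -0.206. Critical value: ±1.645. Since |-0.206| ≤ 1.645, Fail to reject H₀.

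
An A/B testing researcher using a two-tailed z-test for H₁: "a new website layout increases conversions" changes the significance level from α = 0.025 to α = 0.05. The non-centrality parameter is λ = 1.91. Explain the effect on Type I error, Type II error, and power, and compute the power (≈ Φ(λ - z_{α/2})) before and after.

Increasing α from 0.025 to 0.05:
• Type I error rate increases (α is the Type I rate by definition).
• Critical value moves from z_{α/2} = 2.241 to 1.96, so power = Φ(λ - z_{α/2}) goes from Φ(1.91 - 2.241) = 0.37 to Φ(1.91 - 1.96) = 0.48.
• Type II error rate β = 1 - power therefore decreases (0.63 → 0.52).
Appropriate when false negatives are costly — here, discarding a layout that would have improved conversions — lost revenue.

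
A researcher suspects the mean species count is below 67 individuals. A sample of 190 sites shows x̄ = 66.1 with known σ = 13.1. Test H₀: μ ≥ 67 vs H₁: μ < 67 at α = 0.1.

z = -0.947. Critical value: -1.28. Fail to reject H₀.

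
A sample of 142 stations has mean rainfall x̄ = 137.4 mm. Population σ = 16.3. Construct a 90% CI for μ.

CI = x̄ ± z*(σ/√n) = 137.4 ± 1.645(16.3/√142) = 137.4 ± 2.25 = (135.15, 139.65)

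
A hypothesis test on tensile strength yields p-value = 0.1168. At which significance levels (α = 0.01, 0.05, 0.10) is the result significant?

p = 0.1168. Not significant at any of the given levels.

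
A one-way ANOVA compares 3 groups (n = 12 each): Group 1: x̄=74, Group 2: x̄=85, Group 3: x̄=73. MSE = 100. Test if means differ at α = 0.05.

Grand mean = 77.33. SS_between = 1064.0, MS_between = 532.0. F = 5.32, F_crit ≈ 3.285. Reject H₀.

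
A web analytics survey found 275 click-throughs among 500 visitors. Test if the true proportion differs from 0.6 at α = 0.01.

p̂ = 0.55, p₀ = 0.6. z = (p̂ - p₀)/√(p₀(1-p₀)/n) = -2.282. Critical: ±2.576. Fail to reject H₀.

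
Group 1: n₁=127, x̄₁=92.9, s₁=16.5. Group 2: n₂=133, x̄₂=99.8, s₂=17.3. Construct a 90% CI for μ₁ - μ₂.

Difference = -6.9. SE = √(16.5²/127 + 17.3²/133) = 2.096. CI = (-10.35, -3.45)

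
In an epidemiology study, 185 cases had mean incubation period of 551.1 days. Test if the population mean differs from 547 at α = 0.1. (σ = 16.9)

z = (x̄ - μ₀)/(σ/√n) = (551.1 - 547)/(16.9/√185) = 3.3. Critical value: ±1.645. Since |3.3| > 1.645, Reject H₀.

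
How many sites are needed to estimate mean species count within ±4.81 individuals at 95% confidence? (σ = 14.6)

n = (z*σ/E)² = (1.96×14.6/4.81)² = 35.4 → n = 36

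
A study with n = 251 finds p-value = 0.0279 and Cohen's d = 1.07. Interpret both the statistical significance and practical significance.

Statistically significant (p = 0.0279 < 0.05). Cohen's d = 1.07 indicates a large effect size. Both statistical and practical significance should be considered.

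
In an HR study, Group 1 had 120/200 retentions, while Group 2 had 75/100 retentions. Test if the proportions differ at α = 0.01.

p̂₁ = 0.6, p̂₂ = 0.75, pooled p̂ = 0.65. z = -2.568. Critical: ±2.576. Fail to reject H₀.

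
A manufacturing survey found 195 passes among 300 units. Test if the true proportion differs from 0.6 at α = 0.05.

p̂ = 0.65, p₀ = 0.6. z = (p̂ - p₀)/√(p₀(1-p₀)/n) = 1.768. Critical: ±1.96. Fail to reject H₀.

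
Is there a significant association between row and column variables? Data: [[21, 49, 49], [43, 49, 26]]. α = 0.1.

χ² = 14.612. df = 2, critical = 4.605. Reject H₀. Variables are dependent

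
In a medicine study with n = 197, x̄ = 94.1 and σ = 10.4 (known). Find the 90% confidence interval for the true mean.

CI = x̄ ± z*(σ/√n) = 94.1 ± 1.645(10.4/√197) = 94.1 ± 1.22 = (92.88, 95.32)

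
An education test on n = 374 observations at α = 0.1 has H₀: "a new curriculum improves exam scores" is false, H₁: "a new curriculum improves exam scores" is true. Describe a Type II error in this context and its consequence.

Type II error: failing to reject H₀ when it is false — concluding that a new curriculum improves exam scores is not supported when in fact it is. Consequence: keeping the old curriculum when the new one would have helped students.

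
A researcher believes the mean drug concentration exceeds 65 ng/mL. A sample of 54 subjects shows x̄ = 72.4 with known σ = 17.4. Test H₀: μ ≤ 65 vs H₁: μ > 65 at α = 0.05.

z = 3.125. Critical value: 1.645. Reject H₀.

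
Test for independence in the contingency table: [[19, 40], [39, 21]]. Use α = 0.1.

χ² = 12.807. df = 1, critical = 2.706. Reject H₀. Variables are dependent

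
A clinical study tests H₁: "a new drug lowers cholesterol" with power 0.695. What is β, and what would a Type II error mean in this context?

β = 1 - power = 1 - 0.695 = 0.305. A Type II error is failing to reject H₀ when H₀ is false (false negative) — here, failing to conclude that a new drug lowers cholesterol when in fact it is true. Consequence: shelving an effective drug — patients miss out on a treatment that would have helped.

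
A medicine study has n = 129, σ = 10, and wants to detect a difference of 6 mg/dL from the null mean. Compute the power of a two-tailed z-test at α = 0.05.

SE = σ/√n = 10/√129 = 0.88. Non-centrality λ = d/SE = 6/0.88 = 6.815. Power ≈ Φ(λ - z_{α/2}) = Φ(6.815 - 1.96) = Φ(4.855) = 1.0.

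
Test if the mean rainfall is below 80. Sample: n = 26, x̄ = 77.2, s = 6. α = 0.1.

t = (77.2 - 80)/(6/√26) = -2.38, df = 25. Critical t = -1.316. Reject H₀.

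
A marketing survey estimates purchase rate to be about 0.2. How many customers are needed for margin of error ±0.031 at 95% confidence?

n = z²p(1-p)/E² = 1.96²×0.2×0.8/0.031² = 639.6 → n = 640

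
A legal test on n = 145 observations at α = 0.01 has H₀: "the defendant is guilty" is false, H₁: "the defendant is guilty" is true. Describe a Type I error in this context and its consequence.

Type I error: rejecting H₀ when it is true — concluding that the defendant is guilty when in fact it is not. Consequence: convicting an innocent person.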